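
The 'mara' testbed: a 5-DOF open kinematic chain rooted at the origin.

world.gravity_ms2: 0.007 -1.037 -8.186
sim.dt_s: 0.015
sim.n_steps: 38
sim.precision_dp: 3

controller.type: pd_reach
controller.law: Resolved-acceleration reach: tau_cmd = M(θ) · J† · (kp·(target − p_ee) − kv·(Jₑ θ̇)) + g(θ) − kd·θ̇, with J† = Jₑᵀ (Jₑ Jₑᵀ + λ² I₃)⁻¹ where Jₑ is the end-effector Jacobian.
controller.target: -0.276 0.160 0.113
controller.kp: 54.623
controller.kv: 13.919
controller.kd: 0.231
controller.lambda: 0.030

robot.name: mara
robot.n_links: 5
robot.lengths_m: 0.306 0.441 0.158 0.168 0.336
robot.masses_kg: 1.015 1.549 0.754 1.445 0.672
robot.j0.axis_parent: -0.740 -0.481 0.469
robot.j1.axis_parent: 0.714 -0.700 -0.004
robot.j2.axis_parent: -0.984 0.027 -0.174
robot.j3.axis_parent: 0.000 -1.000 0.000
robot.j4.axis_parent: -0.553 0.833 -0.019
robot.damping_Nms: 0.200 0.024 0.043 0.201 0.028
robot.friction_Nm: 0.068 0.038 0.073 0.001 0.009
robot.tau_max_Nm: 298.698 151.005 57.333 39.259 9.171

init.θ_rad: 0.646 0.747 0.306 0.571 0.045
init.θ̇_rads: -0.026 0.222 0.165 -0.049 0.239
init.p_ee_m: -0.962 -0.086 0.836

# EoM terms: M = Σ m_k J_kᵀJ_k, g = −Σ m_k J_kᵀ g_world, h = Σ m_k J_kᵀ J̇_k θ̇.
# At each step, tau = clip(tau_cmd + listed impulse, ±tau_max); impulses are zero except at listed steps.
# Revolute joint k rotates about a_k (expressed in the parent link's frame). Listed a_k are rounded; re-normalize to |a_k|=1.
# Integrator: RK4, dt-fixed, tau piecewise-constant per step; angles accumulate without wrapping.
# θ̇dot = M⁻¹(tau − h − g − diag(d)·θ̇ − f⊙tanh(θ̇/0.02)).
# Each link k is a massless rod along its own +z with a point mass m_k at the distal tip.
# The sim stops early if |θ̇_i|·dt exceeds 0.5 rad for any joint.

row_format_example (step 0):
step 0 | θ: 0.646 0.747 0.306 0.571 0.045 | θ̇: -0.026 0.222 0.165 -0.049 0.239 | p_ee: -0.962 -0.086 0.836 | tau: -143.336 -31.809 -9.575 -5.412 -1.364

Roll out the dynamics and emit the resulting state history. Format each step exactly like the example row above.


step 1 | θ: 0.623 0.745 0.320 0.595 0.038 | θ̇: -2.969 -0.440 1.695 3.160 -1.227 | p_ee: -0.958 -0.085 0.831 | tau: -107.084 -27.432 -6.576 -4.989 -0.572
step 2 | θ: 0.564 0.735 0.353 0.657 0.009 | θ̇: -4.895 -0.945 2.734 5.088 -2.792 | p_ee: -0.945 -0.082 0.819 | tau: -65.814 -24.314 -1.895 -3.200 -0.061
step 3 | θ: 0.484 0.718 0.399 0.741 -0.043 | θ̇: -5.770 -1.356 3.299 6.053 -4.043 | p_ee: -0.924 -0.076 0.802 | tau: -29.541 -20.316 1.889 -1.507 0.327
step 4 | θ: 0.396 0.695 0.450 0.835 -0.108 | θ̇: -5.856 -1.660 3.640 6.425 -4.672 | p_ee: -0.894 -0.069 0.782 | tau: -2.200 -15.173 3.918 -0.516 0.670
step 5 | θ: 0.312 0.669 0.507 0.932 -0.178 | θ̇: -5.470 -1.841 3.979 6.498 -4.626 | p_ee: -0.858 -0.061 0.760 | tau: 16.381 -9.810 4.481 -0.261 0.982
step 6 | θ: 0.234 0.641 0.570 1.029 -0.244 | θ̇: -4.857 -1.903 4.421 6.440 -4.056 | p_ee: -0.818 -0.054 0.738 | tau: 27.894 -5.329 4.195 -0.538 1.248
step 7 | θ: 0.167 0.612 0.640 1.124 -0.298 | θ̇: -4.169 -1.873 4.982 6.320 -3.173 | p_ee: -0.777 -0.047 0.717 | tau: 34.327 -2.438 3.588 -1.113 1.449
step 8 | θ: 0.109 0.585 0.719 1.218 -0.338 | θ̇: -3.482 -1.789 5.640 6.156 -2.160 | p_ee: -0.737 -0.042 0.697 | tau: 37.442 -1.323 2.975 -1.801 1.579
step 9 | θ: 0.062 0.559 0.809 1.309 -0.363 | θ̇: -2.827 -1.688 6.363 5.958 -1.140 | p_ee: -0.700 -0.037 0.678 | tau: 38.500 -1.718 2.467 -2.479 1.642
step 10 | θ: 0.024 0.534 0.910 1.396 -0.373 | θ̇: -2.209 -1.603 7.132 5.731 -0.176 | p_ee: -0.666 -0.034 0.661 | tau: 38.033 -2.967 2.009 -3.052 1.647
step 11 | θ: -0.004 0.510 1.023 1.480 -0.369 | θ̇: -1.629 -1.556 7.946 5.480 0.702 | p_ee: -0.636 -0.031 0.645 | tau: 35.571 -3.994 1.421 -3.400 1.602
step 12 | θ: -0.025 0.487 1.149 1.561 -0.352 | θ̇: -1.093 -1.555 8.804 5.208 1.514 | p_ee: -0.610 -0.029 0.630 | tau: 29.224 -3.185 0.426 -3.304 1.502
step 13 | θ: -0.038 0.464 1.287 1.636 -0.323 | θ̇: -0.629 -1.581 9.698 4.888 2.275 | p_ee: -0.587 -0.026 0.616 | tau: 16.505 1.055 -1.121 -2.478 1.342
step 14 | θ: -0.045 0.440 1.439 1.707 -0.284 | θ̇: -0.301 -1.581 10.560 4.436 2.962 | p_ee: -0.569 -0.022 0.604 | tau: -1.857 8.289 -2.826 -0.914 1.130
step 15 | θ: -0.048 0.417 1.603 1.768 -0.235 | θ̇: -0.175 -1.486 11.230 3.722 3.448 | p_ee: -0.553 -0.017 0.592 | tau: -18.447 14.652 -3.828 0.733 0.896
step 16 | θ: -0.051 0.396 1.774 1.816 -0.182 | θ̇: -0.258 -1.281 11.517 2.673 3.534 | p_ee: -0.539 -0.011 0.581 | tau: -25.945 16.732 -3.853 1.711 0.674
step 17 | θ: -0.057 0.379 1.946 1.847 -0.132 | θ̇: -0.473 -1.012 11.319 1.369 3.130 | p_ee: -0.526 -0.003 0.569 | tau: -24.441 14.890 -3.445 1.972 0.468
step 18 | θ: -0.066 0.366 2.111 1.857 -0.090 | θ̇: -0.726 -0.739 10.662 0.008 2.353 | p_ee: -0.514 0.005 0.556 | tau: -17.892 11.080 -3.151 1.904 0.242
step 19 | θ: -0.078 0.356 2.264 1.848 -0.062 | θ̇: -0.950 -0.496 9.660 -1.216 1.438 | p_ee: -0.502 0.015 0.542 | tau: -9.629 6.745 -3.185 1.856 -0.039
step 20 | θ: -0.093 0.350 2.401 1.822 -0.047 | θ̇: -1.104 -0.293 8.473 -2.175 0.604 | p_ee: -0.489 0.024 0.526 | tau: -1.541 2.624 -3.539 1.989 -0.388
step 21 | θ: -0.110 0.347 2.519 1.785 -0.042 | θ̇: -1.174 -0.132 7.249 -2.827 -0.014 | p_ee: -0.476 0.032 0.508 | tau: 5.441 -0.941 -4.115 2.325 -0.790
step 22 | θ: -0.128 0.346 2.619 1.739 -0.046 | θ̇: -1.162 -0.011 6.091 -3.195 -0.378 | p_ee: -0.462 0.040 0.490 | tau: 10.919 -3.798 -4.794 2.804 -1.216
step 23 | θ: -0.145 0.346 2.702 1.690 -0.053 | θ̇: -1.082 0.076 5.053 -3.342 -0.528 | p_ee: -0.448 0.046 0.470 | tau: 14.762 -5.845 -5.452 3.350 -1.628
step 24 | θ: -0.160 0.348 2.771 1.640 -0.061 | θ̇: -0.950 0.140 4.145 -3.330 -0.524 | p_ee: -0.433 0.052 0.450 | tau: 17.075 -7.112 -5.999 3.888 -1.997
step 25 | θ: -0.173 0.350 2.827 1.591 -0.068 | θ̇: -0.785 0.192 3.364 -3.209 -0.420 | p_ee: -0.419 0.056 0.429 | tau: 18.137 -7.737 -6.393 4.361 -2.309
step 26 | θ: -0.183 0.354 2.872 1.544 -0.073 | θ̇: -0.602 0.241 2.698 -3.019 -0.263 | p_ee: -0.406 0.060 0.409 | tau: 18.296 -7.919 -6.632 4.732 -2.556
step 27 | θ: -0.191 0.358 2.909 1.501 -0.076 | θ̇: -0.412 0.292 2.136 -2.787 -0.084 | p_ee: -0.392 0.064 0.390 | tau: 17.864 -7.846 -6.738 4.989 -2.738
step 28 | θ: -0.196 0.362 2.937 1.461 -0.076 | θ̇: -0.224 0.347 1.668 -2.537 0.084 | p_ee: -0.380 0.066 0.371 | tau: 17.067 -7.655 -6.738 5.132 -2.855
step 29 | θ: -0.198 0.368 2.959 1.425 -0.073 | θ̇: -0.041 0.403 1.284 -2.285 0.230 | p_ee: -0.369 0.069 0.353 | tau: 16.060 -7.433 -6.660 5.174 -2.913
step 30 | θ: -0.197 0.375 2.976 1.392 -0.069 | θ̇: 0.131 0.459 0.967 -2.036 0.356 | p_ee: -0.358 0.072 0.336 | tau: 14.959 -7.226 -6.530 5.134 -2.926
step 31 | θ: -0.194 0.382 2.988 1.363 -0.063 | θ̇: 0.292 0.510 0.709 -1.801 0.453 | p_ee: -0.348 0.074 0.321 | tau: 13.793 -7.049 -6.364 5.026 -2.899
step 32 | θ: -0.189 0.390 2.997 1.338 -0.056 | θ̇: 0.441 0.557 0.499 -1.584 0.522 | p_ee: -0.339 0.076 0.306 | tau: 12.587 -6.906 -6.171 4.867 -2.840
step 33 | θ: -0.181 0.398 3.003 1.316 -0.047 | θ̇: 0.576 0.595 0.330 -1.388 0.565 | p_ee: -0.331 0.079 0.292 | tau: 11.361 -6.795 -5.962 4.670 -2.757
step 34 | θ: -0.171 0.408 3.007 1.296 -0.039 | θ̇: 0.698 0.626 0.192 -1.212 0.587 | p_ee: -0.323 0.082 0.279 | tau: 10.131 -6.709 -5.743 4.447 -2.656
step 35 | θ: -0.160 0.417 3.009 1.279 -0.030 | θ̇: 0.806 0.648 0.081 -1.057 0.592 | p_ee: -0.317 0.084 0.267 | tau: 8.911 -6.644 -5.519 4.208 -2.543
step 36 | θ: -0.147 0.427 3.010 1.264 -0.021 | θ̇: 0.899 0.661 -0.007 -0.923 0.581 | p_ee: -0.311 0.087 0.256 | tau: 7.713 -6.595 -5.299 3.960 -2.422
step 37 | θ: -0.133 0.437 3.009 1.251 -0.013 | θ̇: 0.980 0.663 -0.063 -0.816 0.538 | p_ee: -0.306 0.090 0.246 | tau: 6.535 -6.556 -5.098 3.705 -2.293
step 38 | θ: -0.118 0.447 3.008 1.240 -0.005 | θ̇: 1.045 0.658 -0.109 -0.723 0.495 | p_ee: -0.301 0.093 0.237


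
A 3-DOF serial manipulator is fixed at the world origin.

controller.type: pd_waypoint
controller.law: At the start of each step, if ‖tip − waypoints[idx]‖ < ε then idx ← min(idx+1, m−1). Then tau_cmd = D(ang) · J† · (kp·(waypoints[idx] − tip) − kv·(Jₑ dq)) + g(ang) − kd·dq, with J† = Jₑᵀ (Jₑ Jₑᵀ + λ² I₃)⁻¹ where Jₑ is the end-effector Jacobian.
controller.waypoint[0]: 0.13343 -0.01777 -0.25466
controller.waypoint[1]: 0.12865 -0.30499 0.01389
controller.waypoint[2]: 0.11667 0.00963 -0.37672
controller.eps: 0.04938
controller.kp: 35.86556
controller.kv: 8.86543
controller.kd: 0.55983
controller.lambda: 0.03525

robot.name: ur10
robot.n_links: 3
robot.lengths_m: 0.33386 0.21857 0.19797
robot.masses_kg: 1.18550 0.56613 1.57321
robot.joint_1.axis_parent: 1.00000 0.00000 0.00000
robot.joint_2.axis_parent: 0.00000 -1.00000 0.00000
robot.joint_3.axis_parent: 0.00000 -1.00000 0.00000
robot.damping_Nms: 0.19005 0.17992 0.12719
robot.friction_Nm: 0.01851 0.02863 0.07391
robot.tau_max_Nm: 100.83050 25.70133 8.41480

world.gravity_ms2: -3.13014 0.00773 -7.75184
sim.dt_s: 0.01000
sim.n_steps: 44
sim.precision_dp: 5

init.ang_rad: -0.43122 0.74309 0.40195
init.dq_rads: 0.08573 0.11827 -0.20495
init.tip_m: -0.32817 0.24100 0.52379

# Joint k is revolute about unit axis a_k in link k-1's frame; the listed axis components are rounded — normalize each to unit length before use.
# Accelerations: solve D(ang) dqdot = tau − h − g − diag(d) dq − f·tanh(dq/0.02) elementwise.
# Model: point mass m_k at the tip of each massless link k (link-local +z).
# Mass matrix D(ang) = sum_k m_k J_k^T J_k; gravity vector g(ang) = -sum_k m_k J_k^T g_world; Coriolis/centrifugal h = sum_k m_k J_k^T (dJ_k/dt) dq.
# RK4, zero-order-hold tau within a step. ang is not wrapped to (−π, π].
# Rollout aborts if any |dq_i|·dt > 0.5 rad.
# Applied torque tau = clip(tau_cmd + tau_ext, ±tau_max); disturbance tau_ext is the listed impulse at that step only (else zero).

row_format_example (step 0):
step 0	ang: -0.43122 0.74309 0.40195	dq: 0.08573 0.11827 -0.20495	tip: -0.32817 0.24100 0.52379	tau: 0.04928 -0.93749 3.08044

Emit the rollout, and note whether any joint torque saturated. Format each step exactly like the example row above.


step 1	ang: -0.43068 0.73675 0.41936	dq: 0.02134 -1.30605 3.50555	tip: -0.32804 0.24027 0.52295	tau: 0.53334 -0.72603 0.66277
step 2	ang: -0.43076 0.72412 0.45557	dq: -0.03670 -1.21566 3.72732	tip: -0.32782 0.23929 0.52071	tau: 0.96197 -1.11188 0.49718
step 3	ang: -0.43139 0.71244 0.49375	dq: -0.08955 -1.11635 3.90223	tip: -0.32783 0.23828 0.51765	tau: 1.34480 -1.41664 0.39079
step 4	ang: -0.43253 0.70175 0.53360	dq: -0.13818 -1.01750 4.05912	tip: -0.32804 0.23723 0.51383	tau: 1.68782 -1.65179 0.31869
step 5	ang: -0.43414 0.69206 0.57493	dq: -0.18327 -0.91739 4.20025	tip: -0.32838 0.23613 0.50929	tau: 1.99509 -1.83185 0.27379
step 6	ang: -0.43618 0.68338 0.61760	dq: -0.22540 -0.81424 4.32666	tip: -0.32882 0.23495 0.50405	tau: 2.27015 -1.96911 0.25061
step 7	ang: -0.43863 0.67576 0.66147	dq: -0.26510 -0.70652 4.43902	tip: -0.32931 0.23368 0.49813	tau: 2.51614 -2.07361 0.24462
step 8	ang: -0.44147 0.66925 0.70639	dq: -0.30284 -0.59291 4.53775	tip: -0.32981 0.23229 0.49155	tau: 2.73580 -2.15335 0.25214
step 9	ang: -0.44468 0.66390 0.75223	dq: -0.33904 -0.47226 4.62301	tip: -0.33029 0.23079 0.48433	tau: 2.93155 -2.21455 0.27024
step 10	ang: -0.44824 0.65980 0.79885	dq: -0.37409 -0.34352 4.69474	tip: -0.33070 0.22913 0.47648	tau: 3.10551 -2.26203 0.29654
step 11	ang: -0.45215 0.65704 0.84613	dq: -0.40834 -0.20581 4.75272	tip: -0.33101 0.22732 0.46802	tau: 3.25954 -2.29942 0.32919
step 12	ang: -0.45640 0.65570 0.89391	dq: -0.44211 -0.05833 4.79664	tip: -0.33119 0.22534 0.45896	tau: 3.39526 -2.32945 0.36675
step 13	ang: -0.46099 0.65586 0.94209	dq: -0.47573 0.09433 4.83480	tip: -0.33119 0.22318 0.44933	tau: 3.51408 -2.34776 0.40343
step 14	ang: -0.46592 0.65761 0.99058	dq: -0.50947 0.25855 4.85602	tip: -0.33097 0.22082 0.43915	tau: 3.61720 -2.36169 0.44475
step 15	ang: -0.47118 0.66106 1.03919	dq: -0.54363 0.43609 4.85812	tip: -0.33051 0.21827 0.42844	tau: 3.70571 -2.37451 0.49068
step 16	ang: -0.47679 0.66635 1.08773	dq: -0.57848 0.62619 4.84275	tip: -0.32976 0.21551 0.41722	tau: 3.78051 -2.38627 0.53934
step 17	ang: -0.48275 0.67361 1.13603	dq: -0.61428 0.82854 4.81036	tip: -0.32870 0.21254 0.40553	tau: 3.84237 -2.39714 0.58985
step 18	ang: -0.48908 0.68295 1.18391	dq: -0.65132 1.04280 4.76091	tip: -0.32729 0.20937 0.39340	tau: 3.89196 -2.40718 0.64179
step 19	ang: -0.49578 0.69449 1.23122	dq: -0.68985 1.26852 4.69422	tip: -0.32551 0.20599 0.38087	tau: 3.92981 -2.41639 0.69496
step 20	ang: -0.50288 0.70834 1.27777	dq: -0.73015 1.50500 4.61009	tip: -0.32334 0.20241 0.36798	tau: 3.95638 -2.42468 0.74931
step 21	ang: -0.51039 0.72461 1.32340	dq: -0.77250 1.75128 4.50836	tip: -0.32073 0.19863 0.35477	tau: 3.97204 -2.43186 0.80481
step 22	ang: -0.51834 0.74338 1.36791	dq: -0.81720 2.00605 4.38899	tip: -0.31767 0.19466 0.34129	tau: 3.97709 -2.43766 0.86147
step 23	ang: -0.52674 0.76474 1.41115	dq: -0.86453 2.26768 4.25205	tip: -0.31415 0.19051 0.32759	tau: 3.97179 -2.44174 0.91925
step 24	ang: -0.53564 0.78874 1.45293	dq: -0.91482 2.53413 4.09781	tip: -0.31013 0.18620 0.31373	tau: 3.95634 -2.44366 0.97809
step 25	ang: -0.54505 0.81542 1.49308	dq: -0.96840 2.80301 3.92675	tip: -0.30562 0.18175 0.29976	tau: 3.93090 -2.44292 1.03781
step 26	ang: -0.55502 0.84479 1.53144	dq: -1.02562 3.07153 3.73958	tip: -0.30061 0.17717 0.28574	tau: 3.89561 -2.43894 1.09818
step 27	ang: -0.56558 0.87683 1.56785	dq: -1.08684 3.33661 3.53729	tip: -0.29509 0.17248 0.27173	tau: 3.85060 -2.43107 1.15883
step 28	ang: -0.57677 0.91149 1.60216	dq: -1.15247 3.59488 3.32118	tip: -0.28907 0.16771 0.25779	tau: 3.79597 -2.41861 1.21926
step 29	ang: -0.58864 0.94868 1.63425	dq: -1.22293 3.84280 3.09286	tip: -0.28255 0.16288 0.24399	tau: 3.73182 -2.40082 1.27889
step 30	ang: -0.60125 0.98829 1.66401	dq: -1.29864 4.07675 2.85425	tip: -0.27557 0.15803 0.23037	tau: 3.65821 -2.37695 1.33700
step 31	ang: -0.61464 1.03015 1.69133	dq: -1.38008 4.29319 2.60758	tip: -0.26814 0.15316 0.21699	tau: 3.57520 -2.34624 1.39279
step 32	ang: -0.62888 1.07408 1.71616	dq: -1.46773 4.48876 2.35537	tip: -0.26029 0.14832 0.20390	tau: 3.48281 -2.30796 1.44538
step 33	ang: -0.64402 1.11985 1.73844	dq: -1.56207 4.66046 2.10034	tip: -0.25206 0.14352 0.19116	tau: 3.38102 -2.26146 1.49386
step 34	ang: -0.66015 1.16720 1.75818	dq: -1.66362 4.80575 1.84538	tip: -0.24348 0.13880 0.17878	tau: 3.26976 -2.20615 1.53731
step 35	ang: -0.67733 1.21587 1.77537	dq: -1.77289 4.92269 1.59347	tip: -0.23460 0.13417 0.16682	tau: 3.14893 -2.14158 1.57484
step 36	ang: -0.69564 1.26556 1.79007	dq: -1.89038 5.00998 1.34754	tip: -0.22546 0.12965 0.15530	tau: 3.01835 -2.06739 1.60561
step 37	ang: -0.71517 1.31598 1.80235	dq: -2.01660 5.06702 1.11047	tip: -0.21612 0.12527 0.14423	tau: 2.87785 -1.98340 1.62890
step 38	ang: -0.73601 1.36682 1.81232	dq: -2.15205 5.09390 0.88492	tip: -0.20661 0.12105 0.13363	tau: 2.72728 -1.88956 1.64407
step 39	ang: -0.75825 1.41777 1.82009	dq: -2.29720 5.09134 0.67331	tip: -0.19699 0.11699 0.12352	tau: 2.56656 -1.78598 1.65063
step 40	ang: -0.78200 1.46857 1.82583	dq: -2.45251 5.06063 0.47772	tip: -0.18730 0.11311 0.11388	tau: 2.39577 -1.67289 1.64822
step 41	ang: -0.80735 1.51892 1.82969	dq: -2.61841 5.00353 0.29991	tip: -0.17759 0.10942 0.10472	tau: 2.21522 -1.55067 1.63662
step 42	ang: -0.83442 1.56858 1.83187	dq: -2.79531 4.92214 0.14124	tip: -0.16789 0.10593 0.09602	tau: 2.02560 -1.41979 1.61572
step 43	ang: -0.86331 1.61731 1.83256	dq: -2.98356 4.81803 0.00498	tip: -0.15827 0.10264 0.08778	tau: 1.82804 -1.28043 1.58336
step 44	ang: -0.89414 1.66487 1.83211	dq: -3.18327 4.68667 -0.08556	tip: -0.14872 0.09959 0.07998
any joint saturated: no


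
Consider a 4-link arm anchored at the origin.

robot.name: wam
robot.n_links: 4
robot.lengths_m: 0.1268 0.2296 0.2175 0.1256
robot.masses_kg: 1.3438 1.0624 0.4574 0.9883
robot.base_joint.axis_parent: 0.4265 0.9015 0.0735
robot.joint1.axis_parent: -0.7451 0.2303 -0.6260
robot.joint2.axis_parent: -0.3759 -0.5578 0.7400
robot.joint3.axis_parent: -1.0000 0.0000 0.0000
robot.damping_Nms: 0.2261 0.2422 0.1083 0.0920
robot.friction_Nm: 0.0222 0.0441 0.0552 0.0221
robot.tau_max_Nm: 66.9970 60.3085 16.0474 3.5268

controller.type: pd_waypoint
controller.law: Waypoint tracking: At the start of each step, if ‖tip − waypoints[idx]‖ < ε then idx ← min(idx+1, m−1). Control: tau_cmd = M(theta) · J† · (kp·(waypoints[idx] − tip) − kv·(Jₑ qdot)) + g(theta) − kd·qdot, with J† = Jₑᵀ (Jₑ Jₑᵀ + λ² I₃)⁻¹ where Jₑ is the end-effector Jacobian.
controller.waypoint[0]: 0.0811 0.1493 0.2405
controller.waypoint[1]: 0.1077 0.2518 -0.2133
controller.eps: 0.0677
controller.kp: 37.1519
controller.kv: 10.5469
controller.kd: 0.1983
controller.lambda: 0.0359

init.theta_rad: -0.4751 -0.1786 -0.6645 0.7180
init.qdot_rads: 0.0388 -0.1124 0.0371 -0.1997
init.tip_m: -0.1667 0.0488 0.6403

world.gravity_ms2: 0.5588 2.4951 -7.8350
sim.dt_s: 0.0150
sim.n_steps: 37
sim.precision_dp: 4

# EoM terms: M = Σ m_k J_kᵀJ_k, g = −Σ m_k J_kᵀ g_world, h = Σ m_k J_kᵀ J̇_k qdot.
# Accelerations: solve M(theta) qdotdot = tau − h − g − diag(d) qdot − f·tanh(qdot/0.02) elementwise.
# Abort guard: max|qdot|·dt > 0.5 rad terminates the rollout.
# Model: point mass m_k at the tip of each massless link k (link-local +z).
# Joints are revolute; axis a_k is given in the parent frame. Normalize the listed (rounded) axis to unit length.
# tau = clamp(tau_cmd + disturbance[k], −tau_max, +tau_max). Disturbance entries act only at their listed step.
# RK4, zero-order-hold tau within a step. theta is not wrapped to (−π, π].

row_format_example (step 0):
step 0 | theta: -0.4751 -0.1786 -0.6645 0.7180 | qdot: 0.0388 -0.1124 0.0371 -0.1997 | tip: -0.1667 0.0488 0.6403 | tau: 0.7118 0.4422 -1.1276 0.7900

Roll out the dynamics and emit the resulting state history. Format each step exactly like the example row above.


step 1 | theta: -0.4776 -0.1798 -0.6753 0.7309 | qdot: -0.3646 -0.0411 -1.4257 1.8395 | tip: -0.1657 0.0484 0.6392 | tau: 1.2659 0.1288 -0.7658 0.1902
step 2 | theta: -0.4849 -0.1791 -0.7029 0.7643 | qdot: -0.6009 0.1337 -2.2355 2.5979 | tip: -0.1635 0.0487 0.6363 | tau: 1.7633 0.0139 -0.5647 -0.0497
step 3 | theta: -0.4950 -0.1756 -0.7399 0.8054 | qdot: -0.7392 0.3397 -2.6886 2.8817 | tip: -0.1608 0.0495 0.6323 | tau: 2.2558 -0.0359 -0.4523 -0.1600
step 4 | theta: -0.5067 -0.1689 -0.7821 0.8495 | qdot: -0.8141 0.5496 -2.9296 2.9957 | tip: -0.1579 0.0506 0.6275 | tau: 2.7589 -0.0738 -0.3920 -0.2257
step 5 | theta: -0.5191 -0.1592 -0.8268 0.8948 | qdot: -0.8447 0.7528 -3.0339 3.0515 | tip: -0.1549 0.0519 0.6223 | tau: 3.2702 -0.1178 -0.3624 -0.2774
step 6 | theta: -0.5318 -0.1464 -0.8724 0.9407 | qdot: -0.8425 0.9440 -3.0443 3.0881 | tip: -0.1519 0.0535 0.6166 | tau: 3.7785 -0.1720 -0.3508 -0.3252
step 7 | theta: -0.5442 -0.1310 -0.9176 0.9872 | qdot: -0.8157 1.1201 -2.9876 3.1178 | tip: -0.1489 0.0554 0.6105 | tau: 4.2701 -0.2353 -0.3490 -0.3722
step 8 | theta: -0.5561 -0.1130 -0.9616 1.0341 | qdot: -0.7705 1.2787 -2.8825 3.1433 | tip: -0.1459 0.0575 0.6042 | tau: 4.7325 -0.3046 -0.3520 -0.4188
step 9 | theta: -0.5672 -0.0927 -1.0037 1.0814 | qdot: -0.7120 1.4181 -2.7431 3.1638 | tip: -0.1429 0.0598 0.5976 | tau: 5.1555 -0.3764 -0.3564 -0.4646
step 10 | theta: -0.5773 -0.0706 -1.0436 1.1289 | qdot: -0.6442 1.5379 -2.5806 3.1777 | tip: -0.1400 0.0623 0.5910 | tau: 5.5317 -0.4477 -0.3603 -0.5090
step 11 | theta: -0.5864 -0.0467 -1.0810 1.1765 | qdot: -0.5707 1.6382 -2.4038 3.1838 | tip: -0.1370 0.0650 0.5842 | tau: 5.8567 -0.5161 -0.3629 -0.5514
step 12 | theta: -0.5944 -0.0215 -1.1156 1.2242 | qdot: -0.4940 1.7203 -2.2201 3.1811 | tip: -0.1340 0.0679 0.5774 | tau: 6.1285 -0.5801 -0.3636 -0.5915
step 13 | theta: -0.6012 0.0047 -1.1475 1.2718 | qdot: -0.4162 1.7858 -2.0350 3.1694 | tip: -0.1310 0.0708 0.5706 | tau: 6.3476 -0.6385 -0.3624 -0.6290
step 14 | theta: -0.6069 0.0319 -1.1766 1.3192 | qdot: -0.3391 1.8366 -1.8526 3.1491 | tip: -0.1278 0.0738 0.5639 | tau: 6.5160 -0.6910 -0.3597 -0.6637
step 15 | theta: -0.6114 0.0598 -1.2030 1.3662 | qdot: -0.2637 1.8749 -1.6762 3.1206 | tip: -0.1246 0.0770 0.5573 | tau: 6.6369 -0.7376 -0.3558 -0.6956
step 16 | theta: -0.6148 0.0881 -1.2269 1.4127 | qdot: -0.1908 1.9028 -1.5076 3.0849 | tip: -0.1213 0.0801 0.5508 | tau: 6.7146 -0.7787 -0.3512 -0.7246
step 17 | theta: -0.6171 0.1168 -1.2483 1.4587 | qdot: -0.1210 1.9222 -1.3484 3.0427 | tip: -0.1178 0.0833 0.5444 | tau: 6.7533 -0.8149 -0.3464 -0.7507
step 18 | theta: -0.6184 0.1457 -1.2674 1.5039 | qdot: -0.0546 1.9347 -1.1991 2.9951 | tip: -0.1142 0.0866 0.5382 | tau: 6.7576 -0.8469 -0.3418 -0.7738
step 19 | theta: -0.6188 0.1748 -1.2843 1.5484 | qdot: 0.0077 1.9419 -1.0604 2.9427 | tip: -0.1104 0.0898 0.5322 | tau: 6.7330 -0.8754 -0.3377 -0.7941
step 20 | theta: -0.6182 0.2039 -1.2992 1.5921 | qdot: 0.0653 1.9453 -0.9332 2.8858 | tip: -0.1065 0.0930 0.5263 | tau: 6.6872 -0.9008 -0.3341 -0.8114
step 21 | theta: -0.6168 0.2331 -1.3123 1.6350 | qdot: 0.1190 1.9455 -0.8155 2.8260 | tip: -0.1024 0.0961 0.5206 | tau: 6.6193 -0.9245 -0.3318 -0.8259
step 22 | theta: -0.6147 0.2623 -1.3237 1.6769 | qdot: 0.1691 1.9431 -0.7070 2.7639 | tip: -0.0982 0.0993 0.5151 | tau: 6.5321 -0.9472 -0.3308 -0.8378
step 23 | theta: -0.6118 0.2914 -1.3336 1.7178 | qdot: 0.2155 1.9386 -0.6071 2.7000 | tip: -0.0938 0.1023 0.5098 | tau: 6.4285 -0.9695 -0.3314 -0.8470
step 24 | theta: -0.6082 0.3204 -1.3420 1.7578 | qdot: 0.2582 1.9326 -0.5155 2.6348 | tip: -0.0894 0.1054 0.5046 | tau: 6.3114 -0.9918 -0.3334 -0.8537
step 25 | theta: -0.6041 0.3493 -1.3491 1.7968 | qdot: 0.2974 1.9253 -0.4317 2.5688 | tip: -0.0847 0.1083 0.4996 | tau: 6.1829 -1.0146 -0.3370 -0.8579
step 26 | theta: -0.5993 0.3781 -1.3550 1.8349 | qdot: 0.3330 1.9169 -0.3552 2.5025 | tip: -0.0800 0.1112 0.4947 | tau: 6.0451 -1.0383 -0.3421 -0.8597
step 27 | theta: -0.5941 0.4068 -1.3598 1.8719 | qdot: 0.3653 1.9076 -0.2854 2.4361 | tip: -0.0751 0.1140 0.4901 | tau: 5.8997 -1.0630 -0.3485 -0.8593
step 28 | theta: -0.5884 0.4354 -1.3636 1.9079 | qdot: 0.3944 1.8975 -0.2218 2.3700 | tip: -0.0702 0.1168 0.4855 | tau: 5.7483 -1.0891 -0.3563 -0.8569
step 29 | theta: -0.5823 0.4637 -1.3664 1.9430 | qdot: 0.4203 1.8865 -0.1642 2.3046 | tip: -0.0651 0.1194 0.4811 | tau: 5.5922 -1.1166 -0.3653 -0.8525
step 30 | theta: -0.5758 0.4919 -1.3685 1.9771 | qdot: 0.4433 1.8748 -0.1119 2.2402 | tip: -0.0600 0.1220 0.4768 | tau: 5.4324 -1.1455 -0.3754 -0.8463
step 31 | theta: -0.5690 0.5200 -1.3698 2.0102 | qdot: 0.4635 1.8622 -0.0648 2.1769 | tip: -0.0548 0.1244 0.4726 | tau: 5.2701 -1.1760 -0.3864 -0.8385
step 32 | theta: -0.5620 0.5478 -1.3705 2.0424 | qdot: 0.4809 1.8495 -0.0238 2.1148 | tip: -0.0495 0.1268 0.4685 | tau: 5.1054 -1.2075 -0.3975 -0.8291
step 33 | theta: -0.5546 0.5755 -1.3706 2.0737 | qdot: 0.4950 1.8434 -0.0035 2.0524 | tip: -0.0442 0.1291 0.4646 | tau: 4.9340 -1.2363 -0.4010 -0.8181
step 34 | theta: -0.5471 0.6031 -1.3706 2.1040 | qdot: 0.5061 1.8416 0.0020 1.9908 | tip: -0.0388 0.1312 0.4607 | tau: 4.7597 -1.2641 -0.3999 -0.8058
step 35 | theta: -0.5395 0.6307 -1.3706 2.1334 | qdot: 0.5150 1.8387 0.0051 1.9317 | tip: -0.0334 0.1332 0.4569 | tau: 4.5881 -1.2941 -0.4001 -0.7930
step 36 | theta: -0.5317 0.6582 -1.3705 2.1620 | qdot: 0.5220 1.8338 0.0076 1.8751 | tip: -0.0280 0.1351 0.4531 | tau: 4.4197 -1.3262 -0.4024 -0.7797
step 37 | theta: -0.5238 0.6857 -1.3703 2.1897 | qdot: 0.5271 1.8268 0.0097 1.8211 | tip: -0.0227 0.1368 0.4494


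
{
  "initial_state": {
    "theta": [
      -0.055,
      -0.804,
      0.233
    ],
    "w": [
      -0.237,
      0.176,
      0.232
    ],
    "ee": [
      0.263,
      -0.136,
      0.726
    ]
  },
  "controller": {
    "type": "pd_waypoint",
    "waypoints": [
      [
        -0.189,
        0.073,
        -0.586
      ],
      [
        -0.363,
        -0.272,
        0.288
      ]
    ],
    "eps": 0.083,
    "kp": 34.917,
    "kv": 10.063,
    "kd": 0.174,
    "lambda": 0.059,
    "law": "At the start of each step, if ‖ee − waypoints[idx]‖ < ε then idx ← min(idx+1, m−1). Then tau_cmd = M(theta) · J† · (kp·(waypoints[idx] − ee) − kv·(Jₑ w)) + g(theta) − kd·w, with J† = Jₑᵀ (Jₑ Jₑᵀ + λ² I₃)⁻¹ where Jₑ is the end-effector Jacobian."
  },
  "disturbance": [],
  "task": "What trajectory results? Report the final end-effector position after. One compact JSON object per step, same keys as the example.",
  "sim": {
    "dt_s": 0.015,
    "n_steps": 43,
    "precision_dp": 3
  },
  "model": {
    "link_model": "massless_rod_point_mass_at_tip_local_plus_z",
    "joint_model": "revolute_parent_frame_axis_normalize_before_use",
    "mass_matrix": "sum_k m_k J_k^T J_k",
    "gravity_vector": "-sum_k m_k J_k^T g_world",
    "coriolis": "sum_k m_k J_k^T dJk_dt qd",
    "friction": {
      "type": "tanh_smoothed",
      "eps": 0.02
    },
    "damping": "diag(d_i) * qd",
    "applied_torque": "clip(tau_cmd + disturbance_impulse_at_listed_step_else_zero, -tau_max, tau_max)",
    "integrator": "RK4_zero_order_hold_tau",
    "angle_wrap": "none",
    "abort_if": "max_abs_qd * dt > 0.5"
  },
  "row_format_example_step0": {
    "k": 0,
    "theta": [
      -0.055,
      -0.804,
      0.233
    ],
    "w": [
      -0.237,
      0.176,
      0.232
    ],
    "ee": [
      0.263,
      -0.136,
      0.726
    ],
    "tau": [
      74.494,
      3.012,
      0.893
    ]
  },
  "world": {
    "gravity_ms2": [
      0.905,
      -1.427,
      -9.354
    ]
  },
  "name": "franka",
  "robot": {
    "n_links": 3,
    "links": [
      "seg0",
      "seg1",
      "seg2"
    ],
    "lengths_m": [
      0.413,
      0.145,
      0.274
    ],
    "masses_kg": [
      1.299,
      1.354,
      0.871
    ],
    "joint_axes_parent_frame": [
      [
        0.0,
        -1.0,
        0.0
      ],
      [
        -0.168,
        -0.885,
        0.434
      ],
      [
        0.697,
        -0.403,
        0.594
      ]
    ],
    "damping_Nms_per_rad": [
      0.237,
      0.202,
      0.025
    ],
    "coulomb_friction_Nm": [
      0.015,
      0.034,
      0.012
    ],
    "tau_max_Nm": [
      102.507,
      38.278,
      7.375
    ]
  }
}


{"k":1,"theta":[-0.042,-0.83,0.209],"w":[1.88,-3.516,-3.436],"ee":[0.263,-0.136,0.722],"tau":[66.727,3.541,1.207]}
{"k":2,"theta":[-0.002,-0.901,0.135],"w":[3.533,-5.759,-6.414],"ee":[0.26,-0.136,0.712],"tau":[55.273,3.022,1.097]}
{"k":3,"theta":[0.06,-0.995,0.021],"w":[4.708,-6.626,-8.709],"ee":[0.253,-0.135,0.696],"tau":[40.631,2.012,0.774]}
{"k":4,"theta":[0.136,-1.094,-0.121],"w":[5.435,-6.534,-10.209],"ee":[0.24,-0.134,0.673],"tau":[25.819,1.073,0.429]}
{"k":5,"theta":[0.221,-1.188,-0.28],"w":[5.804,-5.964,-10.973],"ee":[0.222,-0.131,0.645],"tau":[13.201,0.491,0.206]}
{"k":6,"theta":[0.309,-1.272,-0.446],"w":[5.922,-5.244,-11.206],"ee":[0.2,-0.127,0.613],"tau":[3.442,0.292,0.166]}
{"k":7,"theta":[0.397,-1.345,-0.614],"w":[5.877,-4.536,-11.126],"ee":[0.175,-0.123,0.578],"tau":[-3.776,0.387,0.301]}
{"k":8,"theta":[0.484,-1.408,-0.779],"w":[5.728,-3.891,-10.898],"ee":[0.148,-0.119,0.541],"tau":[-9.049,0.672,0.569]}
{"k":9,"theta":[0.568,-1.462,-0.94],"w":[5.507,-3.315,-10.629],"ee":[0.121,-0.114,0.502],"tau":[-12.955,1.063,0.922]}
{"k":10,"theta":[0.649,-1.507,-1.097],"w":[5.234,-2.8,-10.378],"ee":[0.093,-0.11,0.463],"tau":[-15.987,1.504,1.319]}
{"k":11,"theta":[0.725,-1.546,-1.251],"w":[4.914,-2.346,-10.159],"ee":[0.067,-0.107,0.423],"tau":[-18.561,1.961,1.728]}
{"k":12,"theta":[0.796,-1.578,-1.402],"w":[4.549,-1.97,-9.942],"ee":[0.041,-0.104,0.383],"tau":[-21.034,2.41,2.122]}
{"k":13,"theta":[0.861,-1.606,-1.549],"w":[4.136,-1.72,-9.653],"ee":[0.017,-0.102,0.344],"tau":[-23.598,2.822,2.469]}
{"k":14,"theta":[0.919,-1.631,-1.69],"w":[3.668,-1.662,-9.197],"ee":[-0.005,-0.102,0.305],"tau":[-25.834,3.12,2.726]}
{"k":15,"theta":[0.971,-1.657,-1.823],"w":[3.152,-1.858,-8.499],"ee":[-0.026,-0.104,0.267],"tau":[-26.008,3.182,2.837]}
{"k":16,"theta":[1.014,-1.688,-1.944],"w":[2.64,-2.352,-7.507],"ee":[-0.044,-0.107,0.23],"tau":[-22.546,3.028,2.784]}
{"k":17,"theta":[1.051,-1.729,-2.047],"w":[2.226,-3.09,-6.261],"ee":[-0.061,-0.11,0.194],"tau":[-17.732,2.933,2.644]}
{"k":18,"theta":[1.082,-1.781,-2.131],"w":[1.943,-3.861,-5.002],"ee":[-0.077,-0.113,0.16],"tau":[-15.065,3.041,2.509]}
{"k":19,"theta":[1.109,-1.844,-2.198],"w":[1.724,-4.494,-3.942],"ee":[-0.091,-0.114,0.126],"tau":[-15.257,3.284,2.405]}
{"k":20,"theta":[1.133,-1.915,-2.251],"w":[1.488,-4.976,-3.099],"ee":[-0.106,-0.114,0.094],"tau":[-15.951,3.564,2.312]}
{"k":21,"theta":[1.154,-1.992,-2.292],"w":[1.222,-5.356,-2.382],"ee":[-0.12,-0.113,0.062],"tau":[-10.23,3.67,2.204]}
{"k":22,"theta":[1.172,-2.074,-2.323],"w":[1.156,-5.553,-1.749],"ee":[-0.134,-0.11,0.033],"tau":[0.304,3.494,2.108]}
{"k":23,"theta":[1.191,-2.156,-2.346],"w":[1.491,-5.384,-1.365],"ee":[-0.149,-0.105,0.005],"tau":[4.64,3.332,2.061]}
{"k":24,"theta":[1.218,-2.234,-2.366],"w":[2.028,-4.913,-1.319],"ee":[-0.163,-0.1,-0.021],"tau":[3.783,3.283,2.054]}
{"k":25,"theta":[1.252,-2.303,-2.387],"w":[2.567,-4.313,-1.511],"ee":[-0.176,-0.095,-0.046],"tau":[1.06,3.3,2.059]}
{"k":26,"theta":[1.294,-2.363,-2.412],"w":[3.022,-3.719,-1.805],"ee":[-0.187,-0.09,-0.07],"tau":[-2.045,3.347,2.056]}
{"k":27,"theta":[1.342,-2.415,-2.441],"w":[3.361,-3.209,-2.095],"ee":[-0.197,-0.086,-0.094],"tau":[-4.988,3.403,2.036]}
{"k":28,"theta":[1.394,-2.461,-2.474],"w":[3.581,-2.817,-2.322],"ee":[-0.205,-0.082,-0.118],"tau":[-7.571,3.459,1.998]}
{"k":29,"theta":[1.449,-2.501,-2.51],"w":[3.693,-2.546,-2.465],"ee":[-0.211,-0.079,-0.142],"tau":[-9.735,3.508,1.942]}
{"k":30,"theta":[1.504,-2.538,-2.547],"w":[3.717,-2.379,-2.525],"ee":[-0.216,-0.076,-0.165],"tau":[-11.479,3.547,1.875]}
{"k":31,"theta":[1.56,-2.573,-2.585],"w":[3.672,-2.293,-2.516],"ee":[-0.219,-0.074,-0.188],"tau":[-12.832,3.572,1.799]}
{"k":32,"theta":[1.614,-2.607,-2.622],"w":[3.575,-2.265,-2.453],"ee":[-0.221,-0.072,-0.211],"tau":[-13.839,3.581,1.718]}
{"k":33,"theta":[1.667,-2.641,-2.658],"w":[3.441,-2.272,-2.35],"ee":[-0.221,-0.07,-0.233],"tau":[-14.55,3.575,1.633]}
{"k":34,"theta":[1.717,-2.675,-2.693],"w":[3.285,-2.298,-2.221],"ee":[-0.22,-0.068,-0.255],"tau":[-15.013,3.551,1.548]}
{"k":35,"theta":[1.765,-2.71,-2.725],"w":[3.115,-2.331,-2.074],"ee":[-0.219,-0.065,-0.275],"tau":[-15.275,3.513,1.462]}
{"k":36,"theta":[1.81,-2.745,-2.755],"w":[2.94,-2.363,-1.917],"ee":[-0.217,-0.063,-0.295],"tau":[-15.376,3.461,1.378]}
{"k":37,"theta":[1.853,-2.781,-2.783],"w":[2.763,-2.386,-1.757],"ee":[-0.215,-0.061,-0.313],"tau":[-15.352,3.398,1.296]}
{"k":38,"theta":[1.893,-2.817,-2.808],"w":[2.59,-2.398,-1.597],"ee":[-0.212,-0.058,-0.331],"tau":[-15.233,3.325,1.219]}
{"k":39,"theta":[1.931,-2.853,-2.831],"w":[2.424,-2.398,-1.441],"ee":[-0.209,-0.055,-0.347],"tau":[-15.043,3.246,1.145]}
{"k":40,"theta":[1.966,-2.888,-2.851],"w":[2.264,-2.386,-1.292],"ee":[-0.206,-0.053,-0.363],"tau":[-14.802,3.162,1.077]}
{"k":41,"theta":[1.999,-2.924,-2.869],"w":[2.113,-2.362,-1.15],"ee":[-0.203,-0.05,-0.377],"tau":[-14.527,3.076,1.015]}
{"k":42,"theta":[2.03,-2.959,-2.886],"w":[1.971,-2.328,-1.018],"ee":[-0.2,-0.047,-0.391],"tau":[-14.23,2.989,0.958]}
{"k":43,"theta":[2.058,-2.994,-2.9],"w":[1.838,-2.285,-0.895],"ee":[-0.197,-0.044,-0.403]}
{"summary": "final ee position (m): -0.197 -0.044 -0.403"}


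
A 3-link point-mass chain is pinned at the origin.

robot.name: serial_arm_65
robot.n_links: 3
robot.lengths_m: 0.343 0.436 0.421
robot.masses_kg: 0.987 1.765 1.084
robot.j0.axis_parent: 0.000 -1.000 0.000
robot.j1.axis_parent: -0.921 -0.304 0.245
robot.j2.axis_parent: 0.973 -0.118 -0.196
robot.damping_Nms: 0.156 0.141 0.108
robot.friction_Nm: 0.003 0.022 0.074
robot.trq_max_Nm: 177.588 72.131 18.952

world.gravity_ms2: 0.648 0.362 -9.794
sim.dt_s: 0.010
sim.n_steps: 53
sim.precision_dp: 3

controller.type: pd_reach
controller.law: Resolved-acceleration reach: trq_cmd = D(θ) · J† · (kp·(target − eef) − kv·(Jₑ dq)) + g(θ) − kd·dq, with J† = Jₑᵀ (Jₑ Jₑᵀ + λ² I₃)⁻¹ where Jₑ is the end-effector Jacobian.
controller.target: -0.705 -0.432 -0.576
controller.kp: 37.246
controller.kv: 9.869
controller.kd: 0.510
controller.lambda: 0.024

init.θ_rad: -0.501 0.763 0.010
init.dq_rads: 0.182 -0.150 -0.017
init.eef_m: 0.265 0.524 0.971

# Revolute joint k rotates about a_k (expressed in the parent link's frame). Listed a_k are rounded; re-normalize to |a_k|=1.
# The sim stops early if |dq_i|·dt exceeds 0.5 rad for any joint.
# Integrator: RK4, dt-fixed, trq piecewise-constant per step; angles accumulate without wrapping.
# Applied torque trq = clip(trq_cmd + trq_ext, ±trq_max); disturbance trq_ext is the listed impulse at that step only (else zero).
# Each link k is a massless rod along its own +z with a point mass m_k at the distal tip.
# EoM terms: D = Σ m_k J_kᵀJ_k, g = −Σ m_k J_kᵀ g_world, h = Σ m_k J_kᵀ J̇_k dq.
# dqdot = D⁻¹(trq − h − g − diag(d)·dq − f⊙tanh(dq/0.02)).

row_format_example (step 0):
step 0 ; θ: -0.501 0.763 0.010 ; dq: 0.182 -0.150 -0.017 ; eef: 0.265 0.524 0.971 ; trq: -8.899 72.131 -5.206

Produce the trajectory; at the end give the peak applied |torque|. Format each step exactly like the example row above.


step 1 ; θ: -0.504 0.776 0.032 ; dq: -0.809 2.644 4.325 ; eef: 0.264 0.524 0.971 ; trq: -7.476 72.131 -6.352
step 2 ; θ: -0.517 0.815 0.095 ; dq: -1.785 5.313 8.256 ; eef: 0.262 0.524 0.969 ; trq: 3.525 72.131 -6.578
step 3 ; θ: -0.539 0.881 0.194 ; dq: -2.701 7.785 11.587 ; eef: 0.259 0.524 0.962 ; trq: 21.593 72.131 -6.032
step 4 ; θ: -0.570 0.970 0.323 ; dq: -3.497 9.965 14.066 ; eef: 0.254 0.523 0.951 ; trq: 35.529 72.131 -5.034
step 5 ; θ: -0.609 1.079 0.472 ; dq: -4.203 11.884 15.636 ; eef: 0.247 0.520 0.932 ; trq: 43.064 59.590 -3.917
step 6 ; θ: -0.653 1.204 0.630 ; dq: -4.713 13.185 15.764 ; eef: 0.237 0.514 0.906 ; trq: 45.508 40.276 -2.638
step 7 ; θ: -0.702 1.339 0.782 ; dq: -4.996 13.806 14.627 ; eef: 0.225 0.508 0.874 ; trq: 44.372 28.720 -1.356
step 8 ; θ: -0.753 1.479 0.920 ; dq: -5.187 14.140 12.999 ; eef: 0.211 0.500 0.837 ; trq: 40.940 21.755 -0.369
step 9 ; θ: -0.806 1.622 1.041 ; dq: -5.347 14.356 11.207 ; eef: 0.194 0.492 0.799 ; trq: 36.034 17.417 0.313
step 10 ; θ: -0.860 1.766 1.144 ; dq: -5.487 14.504 9.372 ; eef: 0.175 0.482 0.760 ; trq: 30.095 14.555 0.772
step 11 ; θ: -0.915 1.911 1.229 ; dq: -5.590 14.580 7.548 ; eef: 0.154 0.471 0.723 ; trq: 23.282 12.466 1.107
step 12 ; θ: -0.972 2.057 1.295 ; dq: -5.619 14.555 5.778 ; eef: 0.129 0.458 0.687 ; trq: 15.508 10.706 1.408
step 13 ; θ: -1.028 2.202 1.345 ; dq: -5.548 14.413 4.106 ; eef: 0.100 0.442 0.655 ; trq: 6.357 9.020 1.760
step 14 ; θ: -1.083 2.345 1.378 ; dq: -5.409 14.173 2.536 ; eef: 0.069 0.422 0.626 ; trq: -5.292 7.334 2.257
step 15 ; θ: -1.137 2.486 1.395 ; dq: -5.351 13.898 0.946 ; eef: 0.035 0.397 0.602 ; trq: -22.770 5.778 3.039
step 16 ; θ: -1.192 2.624 1.394 ; dq: -5.736 13.672 -1.053 ; eef: -0.002 0.367 0.581 ; trq: -57.307 4.107 4.373
step 17 ; θ: -1.259 2.761 1.366 ; dq: -7.464 13.532 -4.607 ; eef: -0.039 0.330 0.564 ; trq: 3.403 -19.987 6.586
step 18 ; θ: -1.324 2.888 1.320 ; dq: -5.682 12.037 -4.487 ; eef: -0.077 0.287 0.552 ; trq: 83.810 -20.047 7.144
step 19 ; θ: -1.353 3.001 1.301 ; dq: -0.221 10.779 0.771 ; eef: -0.113 0.239 0.541 ; trq: 51.907 -18.086 5.390
step 20 ; θ: -1.338 3.106 1.324 ; dq: 3.269 10.246 3.805 ; eef: -0.148 0.192 0.525 ; trq: 31.635 -19.424 4.589
step 21 ; θ: -1.294 3.207 1.370 ; dq: 5.598 9.890 5.232 ; eef: -0.182 0.148 0.504 ; trq: 17.937 -20.739 4.524
step 22 ; θ: -1.230 3.304 1.424 ; dq: 7.192 9.537 5.556 ; eef: -0.215 0.106 0.478 ; trq: 8.196 -21.391 5.011
step 23 ; θ: -1.152 3.397 1.478 ; dq: 8.269 9.133 5.139 ; eef: -0.247 0.068 0.448 ; trq: 1.114 -21.410 5.899
step 24 ; θ: -1.066 3.486 1.525 ; dq: 8.942 8.658 4.236 ; eef: -0.279 0.032 0.414 ; trq: -4.065 -21.029 7.063
step 25 ; θ: -0.975 3.570 1.561 ; dq: 9.275 8.100 3.031 ; eef: -0.309 -0.002 0.377 ; trq: -7.819 -20.515 8.394
step 26 ; θ: -0.882 3.648 1.585 ; dq: 9.317 7.458 1.668 ; eef: -0.336 -0.034 0.337 ; trq: -10.489 -20.094 9.793
step 27 ; θ: -0.789 3.719 1.594 ; dq: 9.123 6.734 0.271 ; eef: -0.361 -0.066 0.295 ; trq: -12.347 -19.899 11.165
step 28 ; θ: -0.700 3.783 1.590 ; dq: 8.763 5.946 -1.045 ; eef: -0.383 -0.097 0.252 ; trq: -13.641 -19.952 12.407
step 29 ; θ: -0.614 3.838 1.574 ; dq: 8.293 5.109 -2.225 ; eef: -0.401 -0.128 0.208 ; trq: -14.582 -20.176 13.473
step 30 ; θ: -0.534 3.885 1.547 ; dq: 7.759 4.247 -3.235 ; eef: -0.415 -0.158 0.164 ; trq: -15.340 -20.440 14.324
step 31 ; θ: -0.459 3.923 1.510 ; dq: 7.192 3.382 -4.068 ; eef: -0.425 -0.187 0.121 ; trq: -16.031 -20.605 14.941
step 32 ; θ: -0.390 3.952 1.466 ; dq: 6.609 2.533 -4.737 ; eef: -0.431 -0.215 0.079 ; trq: -16.710 -20.562 15.322
step 33 ; θ: -0.327 3.974 1.416 ; dq: 6.016 1.716 -5.268 ; eef: -0.434 -0.242 0.039 ; trq: -17.384 -20.248 15.476
step 34 ; θ: -0.270 3.987 1.361 ; dq: 5.412 0.941 -5.690 ; eef: -0.433 -0.267 0.002 ; trq: -18.026 -19.647 15.427
step 35 ; θ: -0.219 3.993 1.302 ; dq: 4.798 0.216 -6.030 ; eef: -0.431 -0.290 -0.034 ; trq: -18.598 -18.786 15.202
step 36 ; θ: -0.174 3.991 1.240 ; dq: 4.176 -0.453 -6.310 ; eef: -0.426 -0.311 -0.067 ; trq: -19.062 -17.728 14.829
step 37 ; θ: -0.136 3.984 1.176 ; dq: 3.550 -1.065 -6.552 ; eef: -0.420 -0.329 -0.097 ; trq: -19.394 -16.548 14.343
step 38 ; θ: -0.103 3.970 1.109 ; dq: 2.926 -1.620 -6.770 ; eef: -0.414 -0.345 -0.126 ; trq: -19.588 -15.336 13.771
step 39 ; θ: -0.077 3.951 1.041 ; dq: 2.311 -2.119 -6.978 ; eef: -0.407 -0.359 -0.152 ; trq: -19.660 -14.190 13.141
step 40 ; θ: -0.057 3.928 0.970 ; dq: 1.713 -2.567 -7.185 ; eef: -0.400 -0.370 -0.176 ; trq: -19.639 -13.209 12.478
step 41 ; θ: -0.043 3.900 0.897 ; dq: 1.138 -2.969 -7.401 ; eef: -0.393 -0.379 -0.197 ; trq: -19.570 -12.497 11.800
step 42 ; θ: -0.034 3.869 0.822 ; dq: 0.588 -3.334 -7.638 ; eef: -0.386 -0.386 -0.218 ; trq: -19.510 -12.171 11.127
step 43 ; θ: -0.031 3.834 0.744 ; dq: 0.065 -3.674 -7.911 ; eef: -0.381 -0.391 -0.236 ; trq: -19.530 -12.375 10.477
step 44 ; θ: -0.033 3.795 0.663 ; dq: -0.439 -4.005 -8.246 ; eef: -0.375 -0.394 -0.253 ; trq: -19.720 -13.307 9.867
step 45 ; θ: -0.040 3.753 0.578 ; dq: -0.933 -4.350 -8.677 ; eef: -0.371 -0.396 -0.268 ; trq: -20.188 -15.213 9.322
step 46 ; θ: -0.052 3.708 0.489 ; dq: -1.435 -4.736 -9.255 ; eef: -0.367 -0.395 -0.281 ; trq: -20.977 -18.087 8.868
step 47 ; θ: -0.069 3.658 0.392 ; dq: -1.951 -5.186 -10.021 ; eef: -0.364 -0.392 -0.293 ; trq: -21.259 -19.117 8.507
step 48 ; θ: -0.091 3.604 0.288 ; dq: -2.391 -5.616 -10.769 ; eef: -0.361 -0.388 -0.304 ; trq: -15.464 -1.075 8.048
step 49 ; θ: -0.113 3.549 0.184 ; dq: -2.179 -5.359 -9.948 ; eef: -0.358 -0.381 -0.312 ; trq: -2.519 37.957 6.703
step 50 ; θ: -0.129 3.503 0.104 ; dq: -0.913 -3.821 -6.197 ; eef: -0.355 -0.372 -0.319 ; trq: 1.237 48.851 4.086
step 51 ; θ: -0.131 3.474 0.062 ; dq: 0.358 -2.141 -2.221 ; eef: -0.354 -0.363 -0.325 ; trq: 0.565 46.551 1.612
step 52 ; θ: -0.123 3.459 0.055 ; dq: 1.327 -0.745 0.967 ; eef: -0.355 -0.354 -0.331 ; trq: -0.290 43.618 -0.251
step 53 ; θ: -0.106 3.458 0.078 ; dq: 2.083 0.406 3.475 ; eef: -0.356 -0.347 -0.337
max |trq| (N·m): 83.810


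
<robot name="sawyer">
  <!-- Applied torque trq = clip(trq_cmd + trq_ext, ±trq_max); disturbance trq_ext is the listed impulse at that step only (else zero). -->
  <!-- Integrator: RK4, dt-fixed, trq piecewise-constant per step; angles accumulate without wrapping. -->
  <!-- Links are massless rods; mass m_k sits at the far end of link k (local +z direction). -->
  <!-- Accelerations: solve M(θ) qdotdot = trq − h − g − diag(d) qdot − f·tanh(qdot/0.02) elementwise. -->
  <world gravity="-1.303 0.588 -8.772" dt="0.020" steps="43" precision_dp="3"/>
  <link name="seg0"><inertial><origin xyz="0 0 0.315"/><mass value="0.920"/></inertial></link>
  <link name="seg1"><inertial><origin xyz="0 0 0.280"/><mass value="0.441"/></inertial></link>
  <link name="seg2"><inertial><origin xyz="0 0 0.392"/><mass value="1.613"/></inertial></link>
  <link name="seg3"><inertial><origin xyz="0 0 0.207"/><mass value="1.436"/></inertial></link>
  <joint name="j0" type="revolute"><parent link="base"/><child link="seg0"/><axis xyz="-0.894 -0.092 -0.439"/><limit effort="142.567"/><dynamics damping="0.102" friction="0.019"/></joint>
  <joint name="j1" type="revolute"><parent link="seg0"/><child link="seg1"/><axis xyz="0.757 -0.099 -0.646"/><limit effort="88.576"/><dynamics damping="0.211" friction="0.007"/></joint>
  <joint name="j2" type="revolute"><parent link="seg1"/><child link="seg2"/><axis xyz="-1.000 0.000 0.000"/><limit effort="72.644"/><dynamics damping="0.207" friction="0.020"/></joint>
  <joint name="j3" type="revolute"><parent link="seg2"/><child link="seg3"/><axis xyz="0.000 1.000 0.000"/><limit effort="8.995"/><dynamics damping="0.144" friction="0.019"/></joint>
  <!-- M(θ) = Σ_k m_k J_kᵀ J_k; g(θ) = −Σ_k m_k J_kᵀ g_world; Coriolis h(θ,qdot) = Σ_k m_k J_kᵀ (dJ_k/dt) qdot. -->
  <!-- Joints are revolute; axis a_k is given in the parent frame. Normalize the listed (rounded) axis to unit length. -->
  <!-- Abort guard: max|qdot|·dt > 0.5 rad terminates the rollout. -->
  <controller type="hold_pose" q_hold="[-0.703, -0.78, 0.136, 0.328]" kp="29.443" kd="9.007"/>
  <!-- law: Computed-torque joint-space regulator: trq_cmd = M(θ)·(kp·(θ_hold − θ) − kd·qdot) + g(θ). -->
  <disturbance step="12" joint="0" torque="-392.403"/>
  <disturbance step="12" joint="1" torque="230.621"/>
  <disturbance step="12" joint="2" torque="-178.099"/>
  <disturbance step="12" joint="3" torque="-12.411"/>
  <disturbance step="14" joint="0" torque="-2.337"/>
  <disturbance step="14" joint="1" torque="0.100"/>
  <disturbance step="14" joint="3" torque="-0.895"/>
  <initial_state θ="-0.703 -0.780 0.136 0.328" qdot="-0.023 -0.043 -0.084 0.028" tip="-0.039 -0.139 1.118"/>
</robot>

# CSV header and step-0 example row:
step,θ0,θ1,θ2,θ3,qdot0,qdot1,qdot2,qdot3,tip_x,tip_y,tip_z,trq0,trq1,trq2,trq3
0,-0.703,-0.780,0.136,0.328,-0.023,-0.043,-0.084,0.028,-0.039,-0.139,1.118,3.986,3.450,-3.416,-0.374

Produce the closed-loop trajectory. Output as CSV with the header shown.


step,θ0,θ1,θ2,θ3,qdot0,qdot1,qdot2,qdot3,tip_x,tip_y,tip_z,trq0,trq1,trq2,trq3
1,-0.703,-0.780,0.135,0.328,-0.013,0.009,-0.023,0.009,-0.038,-0.139,1.118,3.897,3.503,-3.461,-0.373
2,-0.704,-0.780,0.135,0.328,-0.010,0.014,-0.011,0.003,-0.038,-0.140,1.118,3.815,3.555,-3.501,-0.374
3,-0.704,-0.780,0.135,0.328,-0.007,0.012,-0.008,0.001,-0.038,-0.140,1.118,3.739,3.603,-3.539,-0.376
4,-0.704,-0.779,0.135,0.328,-0.006,0.010,-0.005,0.001,-0.037,-0.141,1.118,3.670,3.647,-3.574,-0.377
5,-0.704,-0.779,0.135,0.328,-0.004,0.007,-0.004,0.000,-0.037,-0.141,1.118,3.606,3.688,-3.606,-0.379
6,-0.704,-0.779,0.135,0.328,-0.003,0.005,-0.003,0.000,-0.037,-0.141,1.118,3.549,3.726,-3.635,-0.380
7,-0.704,-0.779,0.135,0.328,-0.002,0.003,-0.002,-0.000,-0.037,-0.141,1.118,3.496,3.759,-3.662,-0.381
8,-0.704,-0.779,0.135,0.328,-0.001,0.001,-0.001,-0.000,-0.037,-0.141,1.118,3.449,3.790,-3.686,-0.382
9,-0.704,-0.779,0.134,0.328,-0.000,-0.000,-0.001,-0.000,-0.037,-0.141,1.118,3.406,3.818,-3.708,-0.383
10,-0.704,-0.779,0.135,0.328,0.000,-0.001,-0.000,-0.000,-0.037,-0.141,1.118,3.368,3.843,-3.728,-0.384
11,-0.704,-0.779,0.135,0.328,0.001,-0.002,0.000,-0.000,-0.037,-0.141,1.118,3.334,3.866,-3.745,-0.385
12,-0.704,-0.779,0.135,0.328,0.001,-0.003,0.001,-0.000,-0.037,-0.141,1.118,-142.567,88.576,-72.644,-8.995
13,-0.713,-0.815,0.086,0.318,-0.880,-3.350,-4.616,-1.262,-0.034,-0.153,1.119,30.696,-12.080,9.158,1.300
14,-0.727,-0.856,0.023,0.290,-0.540,-1.078,-1.968,-1.378,-0.027,-0.175,1.119,25.410,-10.433,7.813,0.347
15,-0.736,-0.870,-0.006,0.262,-0.379,-0.409,-1.080,-1.413,-0.023,-0.192,1.120,25.477,-9.075,6.649,1.294
16,-0.742,-0.873,-0.021,0.237,-0.257,0.039,-0.456,-1.058,-0.020,-0.206,1.119,22.953,-7.682,5.591,1.150
17,-0.747,-0.871,-0.027,0.219,-0.180,0.185,-0.173,-0.759,-0.018,-0.217,1.119,20.643,-6.379,4.615,1.007
18,-0.750,-0.866,-0.029,0.207,-0.125,0.216,-0.029,-0.517,-0.016,-0.225,1.119,18.528,-5.170,3.707,0.871
19,-0.752,-0.862,-0.029,0.198,-0.084,0.181,0.029,-0.326,-0.015,-0.231,1.119,16.595,-4.054,2.868,0.745
20,-0.753,-0.859,-0.028,0.193,-0.052,0.127,0.053,-0.175,-0.014,-0.234,1.118,14.834,-3.029,2.097,0.628
21,-0.754,-0.857,-0.027,0.191,-0.023,0.085,0.073,-0.055,-0.014,-0.236,1.118,13.235,-2.094,1.389,0.520
22,-0.754,-0.856,-0.025,0.191,0.003,0.049,0.088,0.031,-0.014,-0.236,1.118,11.793,-1.244,0.742,0.425
23,-0.754,-0.855,-0.023,0.192,0.026,0.020,0.098,0.086,-0.014,-0.235,1.118,10.499,-0.477,0.156,0.342
24,-0.753,-0.855,-0.021,0.194,0.047,0.002,0.110,0.128,-0.015,-0.234,1.118,9.343,0.213,-0.373,0.267
25,-0.752,-0.855,-0.019,0.197,0.064,-0.007,0.123,0.158,-0.016,-0.231,1.119,8.313,0.830,-0.847,0.199
26,-0.751,-0.855,-0.016,0.200,0.078,-0.013,0.134,0.180,-0.017,-0.228,1.119,7.401,1.378,-1.271,0.138
27,-0.749,-0.856,-0.014,0.204,0.090,-0.017,0.142,0.194,-0.018,-0.224,1.119,6.596,1.864,-1.649,0.083
28,-0.747,-0.856,-0.011,0.208,0.098,-0.020,0.147,0.202,-0.020,-0.221,1.119,5.890,2.292,-1.982,0.034
29,-0.745,-0.856,-0.008,0.212,0.104,-0.022,0.149,0.206,-0.021,-0.217,1.120,5.274,2.668,-2.276,-0.009
30,-0.743,-0.857,-0.005,0.216,0.108,-0.023,0.149,0.207,-0.022,-0.212,1.120,4.740,2.995,-2.533,-0.048
31,-0.741,-0.857,-0.002,0.220,0.110,-0.023,0.148,0.205,-0.024,-0.208,1.120,4.280,3.278,-2.757,-0.083
32,-0.739,-0.858,0.001,0.224,0.110,-0.023,0.145,0.202,-0.025,-0.204,1.120,3.887,3.521,-2.950,-0.114
33,-0.736,-0.858,0.004,0.228,0.109,-0.022,0.142,0.197,-0.027,-0.200,1.120,3.553,3.729,-3.117,-0.141
34,-0.734,-0.859,0.007,0.232,0.107,-0.021,0.138,0.192,-0.028,-0.196,1.121,3.273,3.905,-3.259,-0.166
35,-0.732,-0.859,0.009,0.236,0.104,-0.020,0.133,0.186,-0.029,-0.192,1.121,3.040,4.053,-3.379,-0.187
36,-0.730,-0.860,0.012,0.240,0.100,-0.018,0.128,0.180,-0.030,-0.188,1.121,2.848,4.175,-3.479,-0.206
37,-0.728,-0.860,0.014,0.243,0.096,-0.016,0.122,0.174,-0.032,-0.184,1.121,2.694,4.275,-3.563,-0.223
38,-0.726,-0.860,0.017,0.247,0.091,-0.014,0.116,0.167,-0.033,-0.181,1.121,2.572,4.355,-3.631,-0.237
39,-0.724,-0.861,0.019,0.250,0.086,-0.012,0.111,0.161,-0.034,-0.177,1.121,2.479,4.419,-3.686,-0.251
40,-0.723,-0.861,0.021,0.253,0.080,-0.010,0.105,0.155,-0.035,-0.174,1.121,2.409,4.467,-3.729,-0.262
41,-0.721,-0.861,0.023,0.256,0.075,-0.009,0.099,0.149,-0.036,-0.171,1.121,2.361,4.503,-3.762,-0.272
42,-0.720,-0.861,0.025,0.259,0.070,-0.007,0.093,0.143,-0.036,-0.169,1.121,2.330,4.528,-3.786,-0.281
43,-0.718,-0.861,0.027,0.262,0.064,-0.005,0.088,0.137,-0.037,-0.166,1.121,,,,
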